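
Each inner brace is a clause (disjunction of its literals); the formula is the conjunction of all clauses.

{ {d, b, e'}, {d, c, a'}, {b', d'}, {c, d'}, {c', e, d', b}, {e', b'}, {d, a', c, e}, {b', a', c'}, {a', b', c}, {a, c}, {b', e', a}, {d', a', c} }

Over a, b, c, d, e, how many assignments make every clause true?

5

There are 2^5 = 32 truth assignments over (a, b, c, d, e).
Split on b. With b = 1, the clauses containing b are satisfied and b' drops from the rest; 1 of the 2^4 = 16 assignments to the other variables satisfy what remains.
With b = 0, by the same count on the reduced clause set, 4 assignments work.
Total: 1 + 4 = 5.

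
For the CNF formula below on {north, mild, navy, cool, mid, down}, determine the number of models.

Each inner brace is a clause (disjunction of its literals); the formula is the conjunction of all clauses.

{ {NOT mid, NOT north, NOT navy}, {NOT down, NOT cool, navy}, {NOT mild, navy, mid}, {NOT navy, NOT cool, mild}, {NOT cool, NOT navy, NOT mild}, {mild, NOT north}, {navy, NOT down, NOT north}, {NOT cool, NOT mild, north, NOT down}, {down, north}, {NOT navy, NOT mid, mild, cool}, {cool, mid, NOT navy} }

There are 2^6 = 64 truth assignments over (north, mild, navy, cool, mid, down).
Split on mild. With mild = true, the clauses containing mild are satisfied and NOT mild drops from the rest; 4 of the 2^5 = 32 assignments to the other variables satisfy what remains.
With mild = false, by the same count on the reduced clause set, 2 assignments work.
(One model: north=F, mild=F, navy=F, cool=F, mid=F, down=T.)
Total: 4 + 2 = 6.

6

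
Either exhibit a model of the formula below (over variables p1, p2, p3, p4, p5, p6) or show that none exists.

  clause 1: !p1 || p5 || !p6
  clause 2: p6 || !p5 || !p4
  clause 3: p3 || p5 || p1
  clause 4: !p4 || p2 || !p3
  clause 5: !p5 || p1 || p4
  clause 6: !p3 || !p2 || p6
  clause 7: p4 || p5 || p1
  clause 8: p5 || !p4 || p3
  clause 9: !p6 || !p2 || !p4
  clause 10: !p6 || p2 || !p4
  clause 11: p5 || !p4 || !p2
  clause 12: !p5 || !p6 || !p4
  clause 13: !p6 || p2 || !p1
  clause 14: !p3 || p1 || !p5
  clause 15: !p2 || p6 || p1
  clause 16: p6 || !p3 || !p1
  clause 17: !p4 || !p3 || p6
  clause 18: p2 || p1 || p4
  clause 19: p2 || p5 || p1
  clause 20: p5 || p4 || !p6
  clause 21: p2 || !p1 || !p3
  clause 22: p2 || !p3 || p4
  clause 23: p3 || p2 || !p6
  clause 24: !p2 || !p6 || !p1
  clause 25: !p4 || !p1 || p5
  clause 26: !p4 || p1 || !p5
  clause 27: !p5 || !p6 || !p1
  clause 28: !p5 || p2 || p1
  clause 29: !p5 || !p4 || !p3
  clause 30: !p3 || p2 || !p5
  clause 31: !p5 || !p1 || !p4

Try p1 = true.
Try p5 = false.
The clause (!p6) is unit, so p6 = false.
The clause (!p3) is unit, so p3 = false.
The clause (!p4) is unit, so p4 = false.
All clauses hold; p2 can take either value.

p1: true; p2: false; p3: false; p4: false; p5: false; p6: false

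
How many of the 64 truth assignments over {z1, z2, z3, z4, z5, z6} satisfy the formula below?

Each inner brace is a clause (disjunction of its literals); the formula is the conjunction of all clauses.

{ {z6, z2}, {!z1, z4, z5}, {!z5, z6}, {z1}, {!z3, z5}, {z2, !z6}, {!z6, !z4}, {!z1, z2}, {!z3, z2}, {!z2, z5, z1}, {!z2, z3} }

There are 2^6 = 64 truth assignments over (z1, z2, z3, z4, z5, z6).
Split on z6. With z6 = true, the clauses containing z6 are satisfied and !z6 drops from the rest; 1 of the 2^5 = 32 assignments to the other variables satisfy what remains.
With z6 = false, by the same count on the reduced clause set, 0 assignments work.
Total: 1 + 0 = 1.

1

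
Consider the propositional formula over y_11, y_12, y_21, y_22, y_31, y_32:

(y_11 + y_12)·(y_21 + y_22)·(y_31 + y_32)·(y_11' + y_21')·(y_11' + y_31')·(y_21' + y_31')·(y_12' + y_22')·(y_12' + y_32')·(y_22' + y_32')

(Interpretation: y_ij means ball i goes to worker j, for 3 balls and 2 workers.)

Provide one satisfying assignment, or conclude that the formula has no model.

Case y_11 = 1:
(y_21') alone gives y_21 = 0.
(y_22) alone gives y_22 = 1.
(y_31') alone gives y_31 = 0.
(y_32) alone gives y_32 = 1.
But (y_32') is also a unit clause — contradiction.
Backtrack on y_11: now try y_11 = 0.
(y_12) alone gives y_12 = 1.
(y_22') alone gives y_22 = 0.
(y_21) alone gives y_21 = 1.
(y_31') alone gives y_31 = 0.
(y_32) alone gives y_32 = 1.
But (y_32') is also a unit clause — contradiction.
Neither y_11 = 1 nor y_11 = 0 works.

UNSATISFIABLE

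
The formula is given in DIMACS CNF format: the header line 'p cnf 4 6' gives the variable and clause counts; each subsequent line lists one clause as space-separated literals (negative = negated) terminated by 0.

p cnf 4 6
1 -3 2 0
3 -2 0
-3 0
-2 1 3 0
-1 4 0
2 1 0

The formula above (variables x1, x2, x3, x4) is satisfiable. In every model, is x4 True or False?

True

Suppose x4 = False.
The clause (¬x3) is unit, so x3 = False.
The clause (¬x2) is unit, so x2 = False.
The clause (¬x1) is unit, so x1 = False.
That conflicts with the unit clause (x1).
So every satisfying assignment has x4 = True.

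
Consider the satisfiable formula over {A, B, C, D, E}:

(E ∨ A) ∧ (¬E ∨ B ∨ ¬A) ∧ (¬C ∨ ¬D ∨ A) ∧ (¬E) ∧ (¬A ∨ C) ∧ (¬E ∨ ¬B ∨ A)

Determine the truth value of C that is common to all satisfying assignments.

True

Suppose C = False.
Unit clause (¬E) forces E = False.
Unit clause (A) forces A = True.
But (¬A) is also a unit clause — contradiction.
So every satisfying assignment has C = True.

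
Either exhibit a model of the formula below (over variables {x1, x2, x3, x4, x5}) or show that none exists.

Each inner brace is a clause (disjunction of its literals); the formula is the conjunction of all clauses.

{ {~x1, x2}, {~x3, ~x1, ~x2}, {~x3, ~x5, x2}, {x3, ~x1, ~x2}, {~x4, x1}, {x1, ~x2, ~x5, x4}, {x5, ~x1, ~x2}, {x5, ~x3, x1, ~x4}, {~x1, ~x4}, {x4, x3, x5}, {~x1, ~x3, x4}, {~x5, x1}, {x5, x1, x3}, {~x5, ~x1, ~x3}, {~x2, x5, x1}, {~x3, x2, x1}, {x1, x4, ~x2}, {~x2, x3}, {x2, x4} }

Try x1 = 0.
From the singleton clause (~x4), x4 = 0.
From the singleton clause (~x5), x5 = 0.
From the singleton clause (x3), x3 = 1.
From the singleton clause (~x2), x2 = 0.
That conflicts with the unit clause (x2).
Undo x1 and try x1 = 1.
From the singleton clause (x2), x2 = 1.
From the singleton clause (~x3), x3 = 0.
That conflicts with the unit clause (x3).
Both values of x1 lead to a conflict.

UNSATISFIABLE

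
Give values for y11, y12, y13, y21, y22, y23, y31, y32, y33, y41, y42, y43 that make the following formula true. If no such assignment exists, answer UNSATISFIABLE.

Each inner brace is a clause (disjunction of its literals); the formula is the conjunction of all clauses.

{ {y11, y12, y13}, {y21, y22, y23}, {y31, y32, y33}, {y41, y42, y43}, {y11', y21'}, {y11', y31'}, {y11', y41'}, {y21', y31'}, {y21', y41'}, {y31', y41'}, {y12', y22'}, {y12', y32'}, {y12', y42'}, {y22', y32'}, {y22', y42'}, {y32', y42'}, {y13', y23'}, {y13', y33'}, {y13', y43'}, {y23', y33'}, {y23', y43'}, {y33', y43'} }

Case y11 = 0:
Case y12 = 1:
(y22') alone gives y22 = 0.
(y32') alone gives y32 = 0.
(y42') alone gives y42 = 0.
Case y21 = 1:
(y31') alone gives y31 = 0.
(y33) alone gives y33 = 1.
(y41') alone gives y41 = 0.
(y43) alone gives y43 = 1.
But (y43') is also a unit clause — contradiction.
That branch fails; take y21 = 0 instead.
(y23) alone gives y23 = 1.
(y13') alone gives y13 = 0.
(y33') alone gives y33 = 0.
(y31) alone gives y31 = 1.
(y41') alone gives y41 = 0.
(y43) alone gives y43 = 1.
But (y43') is also a unit clause — contradiction.
Either choice for y21 ends in contradiction.
That branch fails; take y12 = 0 instead.
(y13) alone gives y13 = 1.
(y23') alone gives y23 = 0.
(y33') alone gives y33 = 0.
(y43') alone gives y43 = 0.
Case y21 = 1:
(y31') alone gives y31 = 0.
(y32) alone gives y32 = 1.
(y41') alone gives y41 = 0.
(y42) alone gives y42 = 1.
But (y42') is also a unit clause — contradiction.
That branch fails; take y21 = 0 instead.
(y22) alone gives y22 = 1.
(y32') alone gives y32 = 0.
(y31) alone gives y31 = 1.
(y41') alone gives y41 = 0.
(y42) alone gives y42 = 1.
But (y42') is also a unit clause — contradiction.
Either choice for y21 ends in contradiction.
Either choice for y12 ends in contradiction.
That branch fails; take y11 = 1 instead.
(y21') alone gives y21 = 0.
(y31') alone gives y31 = 0.
(y41') alone gives y41 = 0.
Case y22 = 1:
(y12') alone gives y12 = 0.
(y32') alone gives y32 = 0.
(y33) alone gives y33 = 1.
(y42') alone gives y42 = 0.
(y43) alone gives y43 = 1.
But (y43') is also a unit clause — contradiction.
That branch fails; take y22 = 0 instead.
(y23) alone gives y23 = 1.
(y13') alone gives y13 = 0.
(y33') alone gives y33 = 0.
(y32) alone gives y32 = 1.
(y12') alone gives y12 = 0.
(y42') alone gives y42 = 0.
(y43) alone gives y43 = 1.
But (y43') is also a unit clause — contradiction.
Either choice for y22 ends in contradiction.
Either choice for y11 ends in contradiction.

UNSATISFIABLE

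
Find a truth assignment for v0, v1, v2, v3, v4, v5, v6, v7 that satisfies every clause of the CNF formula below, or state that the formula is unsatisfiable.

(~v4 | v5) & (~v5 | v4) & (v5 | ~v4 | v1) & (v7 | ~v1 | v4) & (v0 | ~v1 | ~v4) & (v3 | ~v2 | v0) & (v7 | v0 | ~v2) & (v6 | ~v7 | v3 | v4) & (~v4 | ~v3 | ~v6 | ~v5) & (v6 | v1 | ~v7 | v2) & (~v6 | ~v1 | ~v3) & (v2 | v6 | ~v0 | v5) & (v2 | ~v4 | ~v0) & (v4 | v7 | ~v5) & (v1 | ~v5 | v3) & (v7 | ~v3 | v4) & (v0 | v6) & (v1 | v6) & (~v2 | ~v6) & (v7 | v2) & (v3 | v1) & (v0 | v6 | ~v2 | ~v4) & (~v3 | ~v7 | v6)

v0 ↦ 1,  v1 ↦ 1,  v2 ↦ 1,  v3 ↦ 1,  v4 ↦ 1,  v5 ↦ 1,  v6 ↦ 0,  v7 ↦ 0

Suppose v4 = 1.
From the singleton clause (v5), v5 = 1.
Suppose v0 = 1.
From the singleton clause (v2), v2 = 1.
From the singleton clause (~v6), v6 = 0.
From the singleton clause (v1), v1 = 1.
Suppose v3 = 1.
From the singleton clause (~v7), v7 = 0.
Every clause now holds.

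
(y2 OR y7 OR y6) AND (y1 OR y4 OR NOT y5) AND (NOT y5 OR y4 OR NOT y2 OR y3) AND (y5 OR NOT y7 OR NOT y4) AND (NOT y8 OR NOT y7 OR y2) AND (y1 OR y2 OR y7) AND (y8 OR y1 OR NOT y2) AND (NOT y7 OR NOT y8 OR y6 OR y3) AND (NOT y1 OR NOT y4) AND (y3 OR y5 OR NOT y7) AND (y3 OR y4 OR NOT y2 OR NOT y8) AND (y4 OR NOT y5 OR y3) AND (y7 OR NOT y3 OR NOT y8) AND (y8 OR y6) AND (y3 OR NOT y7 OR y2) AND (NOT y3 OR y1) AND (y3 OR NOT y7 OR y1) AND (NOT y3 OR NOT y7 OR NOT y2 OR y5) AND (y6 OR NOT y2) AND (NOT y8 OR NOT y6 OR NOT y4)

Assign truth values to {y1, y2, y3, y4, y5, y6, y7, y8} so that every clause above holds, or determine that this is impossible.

y1=true,  y2=false,  y3=true,  y4=false,  y5=true,  y6=true,  y7=true,  y8=false

Case y1 = true:
The clause (NOT y4) is unit, so y4 = false.
Case y5 = true:
The clause (y3) is unit, so y3 = true.
Case y7 = true:
Case y8 = false:
The clause (y6) is unit, so y6 = true.
Every clause is now satisfied; y2 is unconstrained.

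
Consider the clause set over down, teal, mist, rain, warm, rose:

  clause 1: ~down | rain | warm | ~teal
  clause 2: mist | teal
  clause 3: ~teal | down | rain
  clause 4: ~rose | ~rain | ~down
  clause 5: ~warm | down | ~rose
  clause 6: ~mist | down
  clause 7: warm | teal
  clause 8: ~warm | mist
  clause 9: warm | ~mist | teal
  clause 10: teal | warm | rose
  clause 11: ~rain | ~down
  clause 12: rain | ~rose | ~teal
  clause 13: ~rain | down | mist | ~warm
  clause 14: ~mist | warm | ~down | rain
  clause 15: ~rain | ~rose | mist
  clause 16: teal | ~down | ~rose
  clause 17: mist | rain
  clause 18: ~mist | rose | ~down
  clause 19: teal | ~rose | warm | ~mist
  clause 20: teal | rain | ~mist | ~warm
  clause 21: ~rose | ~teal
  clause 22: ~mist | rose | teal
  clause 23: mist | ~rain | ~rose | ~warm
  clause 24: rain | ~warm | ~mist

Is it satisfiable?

Case mist = 0:
(teal) alone gives teal = 1.
(~warm) alone gives warm = 0.
(rain) alone gives rain = 1.
(~down) alone gives down = 0.
(~rose) alone gives rose = 0.
This assignment satisfies each clause.
A satisfying assignment: down=0; teal=1; mist=0; rain=1; warm=0; rose=0.

Yes, satisfiable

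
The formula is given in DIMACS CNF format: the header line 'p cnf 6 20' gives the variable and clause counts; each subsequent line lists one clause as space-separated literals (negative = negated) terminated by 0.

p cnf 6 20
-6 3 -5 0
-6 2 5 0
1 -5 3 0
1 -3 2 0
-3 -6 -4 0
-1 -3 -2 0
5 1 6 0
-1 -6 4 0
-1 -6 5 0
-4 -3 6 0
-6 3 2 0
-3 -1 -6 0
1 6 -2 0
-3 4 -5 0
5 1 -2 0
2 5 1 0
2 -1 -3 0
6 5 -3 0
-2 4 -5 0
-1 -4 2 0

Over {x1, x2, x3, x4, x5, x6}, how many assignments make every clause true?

5

There are 2^6 = 64 truth assignments over (x1, x2, x3, x4, x5, x6).
Split on x1. With x1 = True, the clauses containing x1 are satisfied and ¬x1 drops from the rest; 5 of the 2^5 = 32 assignments to the other variables satisfy what remains.
With x1 = False, by the same count on the reduced clause set, 0 assignments work.
Total: 5 + 0 = 5.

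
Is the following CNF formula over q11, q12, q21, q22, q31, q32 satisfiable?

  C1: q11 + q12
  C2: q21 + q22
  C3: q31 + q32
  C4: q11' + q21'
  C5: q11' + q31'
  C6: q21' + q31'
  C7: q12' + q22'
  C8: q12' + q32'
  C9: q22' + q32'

Try q11 = 1.
Unit clause (q21') forces q21 = 0.
Unit clause (q22) forces q22 = 1.
Unit clause (q31') forces q31 = 0.
Unit clause (q32) forces q32 = 1.
That conflicts with the unit clause (q32').
That branch fails; take q11 = 0 instead.
Unit clause (q12) forces q12 = 1.
Unit clause (q22') forces q22 = 0.
Unit clause (q21) forces q21 = 1.
Unit clause (q31') forces q31 = 0.
Unit clause (q32) forces q32 = 1.
That conflicts with the unit clause (q32').
Either choice for q11 ends in contradiction.
No assignment satisfies every clause.

Unsatisfiable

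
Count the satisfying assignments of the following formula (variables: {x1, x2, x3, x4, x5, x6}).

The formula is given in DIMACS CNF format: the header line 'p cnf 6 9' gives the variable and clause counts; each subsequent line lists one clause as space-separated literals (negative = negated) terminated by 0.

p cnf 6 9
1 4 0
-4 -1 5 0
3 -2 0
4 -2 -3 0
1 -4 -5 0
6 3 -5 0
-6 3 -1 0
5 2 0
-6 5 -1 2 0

8

There are 2^6 = 64 truth assignments over (x1, x2, x3, x4, x5, x6).
Split on x3. With x3 = True, the clauses containing x3 are satisfied and ¬x3 drops from the rest; 8 of the 2^5 = 32 assignments to the other variables satisfy what remains.
With x3 = False, by the same count on the reduced clause set, 0 assignments work.
(One model: x1=F, x2=T, x3=T, x4=T, x5=F, x6=F.)
Total: 8 + 0 = 8.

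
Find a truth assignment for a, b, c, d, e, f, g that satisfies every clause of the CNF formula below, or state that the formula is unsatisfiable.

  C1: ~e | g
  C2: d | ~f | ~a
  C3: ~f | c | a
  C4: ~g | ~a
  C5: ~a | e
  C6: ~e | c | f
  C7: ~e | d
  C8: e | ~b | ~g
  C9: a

The clause (a) is unit, so a = 1.
The clause (~g) is unit, so g = 0.
The clause (~e) is unit, so e = 0.
Now (e) is unsatisfied and unit — conflict.

UNSATISFIABLE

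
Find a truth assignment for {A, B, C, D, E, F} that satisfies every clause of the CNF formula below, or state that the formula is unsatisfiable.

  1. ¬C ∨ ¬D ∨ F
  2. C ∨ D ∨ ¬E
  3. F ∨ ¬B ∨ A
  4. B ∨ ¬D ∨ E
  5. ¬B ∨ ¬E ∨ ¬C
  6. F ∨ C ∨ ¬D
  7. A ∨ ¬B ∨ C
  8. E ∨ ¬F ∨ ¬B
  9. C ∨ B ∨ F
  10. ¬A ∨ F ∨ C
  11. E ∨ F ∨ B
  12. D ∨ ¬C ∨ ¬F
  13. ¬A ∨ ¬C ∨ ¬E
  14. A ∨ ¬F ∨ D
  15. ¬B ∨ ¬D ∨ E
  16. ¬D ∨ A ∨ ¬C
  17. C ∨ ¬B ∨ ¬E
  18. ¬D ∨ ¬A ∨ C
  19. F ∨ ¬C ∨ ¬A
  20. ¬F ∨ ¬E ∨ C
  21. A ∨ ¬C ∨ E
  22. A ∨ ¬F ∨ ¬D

Case C = False:
Case D = False:
Unit clause (¬E) forces E = False.
Case A = True:
Unit clause (F) forces F = True.
Unit clause (¬B) forces B = False.
Every clause now holds.

A=True; B=False; C=False; D=False; E=False; F=True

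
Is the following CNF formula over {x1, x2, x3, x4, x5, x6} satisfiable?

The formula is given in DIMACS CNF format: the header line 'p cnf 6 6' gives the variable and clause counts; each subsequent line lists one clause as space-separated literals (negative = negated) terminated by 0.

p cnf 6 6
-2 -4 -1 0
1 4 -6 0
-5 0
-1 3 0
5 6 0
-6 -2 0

(¬x5) alone gives x5 = False.
(x6) alone gives x6 = True.
(¬x2) alone gives x2 = False.
Branch on x1: set x1 = False.
(x4) alone gives x4 = True.
No clause remains; x3 is free.
A satisfying assignment: x1: False; x2: False; x3: True; x4: True; x5: False; x6: True.

Yes, satisfiable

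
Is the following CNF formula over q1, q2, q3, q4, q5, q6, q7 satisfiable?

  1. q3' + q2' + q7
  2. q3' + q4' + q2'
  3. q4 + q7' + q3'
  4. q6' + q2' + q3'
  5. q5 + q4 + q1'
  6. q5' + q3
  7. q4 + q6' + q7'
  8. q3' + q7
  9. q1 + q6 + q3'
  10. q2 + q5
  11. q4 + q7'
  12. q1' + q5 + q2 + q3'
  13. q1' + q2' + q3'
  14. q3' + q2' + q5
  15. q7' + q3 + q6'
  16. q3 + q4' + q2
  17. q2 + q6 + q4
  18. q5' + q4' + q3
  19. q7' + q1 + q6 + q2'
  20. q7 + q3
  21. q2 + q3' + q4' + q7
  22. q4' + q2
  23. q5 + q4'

No, unsatisfiable

Branch on q5: set q5 = 0.
Unit clause (q2) forces q2 = 1.
Unit clause (q3') forces q3 = 0.
Unit clause (q7) forces q7 = 1.
Unit clause (q4) forces q4 = 1.
Now (q4') is unsatisfied and unit — conflict.
Backtrack on q5: now try q5 = 1.
Unit clause (q3) forces q3 = 1.
Unit clause (q7) forces q7 = 1.
Unit clause (q4) forces q4 = 1.
Unit clause (q2') forces q2 = 0.
Now (q2) is unsatisfied and unit — conflict.
Neither q5 = 1 nor q5 = 0 works.
No assignment satisfies every clause.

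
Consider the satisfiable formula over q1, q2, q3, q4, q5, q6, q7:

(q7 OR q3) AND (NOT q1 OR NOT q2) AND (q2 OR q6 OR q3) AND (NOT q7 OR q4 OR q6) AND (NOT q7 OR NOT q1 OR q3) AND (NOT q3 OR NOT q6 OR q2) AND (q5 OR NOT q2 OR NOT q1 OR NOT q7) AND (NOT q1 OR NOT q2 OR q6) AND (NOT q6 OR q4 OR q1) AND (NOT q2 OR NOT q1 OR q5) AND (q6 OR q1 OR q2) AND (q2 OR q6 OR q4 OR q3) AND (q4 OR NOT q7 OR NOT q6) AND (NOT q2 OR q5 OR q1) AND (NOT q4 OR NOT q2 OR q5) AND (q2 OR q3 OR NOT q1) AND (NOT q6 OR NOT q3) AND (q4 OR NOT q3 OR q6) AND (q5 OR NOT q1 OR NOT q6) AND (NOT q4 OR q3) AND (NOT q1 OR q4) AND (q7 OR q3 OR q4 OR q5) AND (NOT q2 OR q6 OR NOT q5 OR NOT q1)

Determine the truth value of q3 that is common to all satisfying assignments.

Suppose q3 = false.
Unit clause (q7) forces q7 = true.
Unit clause (NOT q1) forces q1 = false.
Unit clause (NOT q4) forces q4 = false.
Unit clause (q6) forces q6 = true.
Now (NOT q6) is unsatisfied and unit — conflict.
So every satisfying assignment has q3 = True.

True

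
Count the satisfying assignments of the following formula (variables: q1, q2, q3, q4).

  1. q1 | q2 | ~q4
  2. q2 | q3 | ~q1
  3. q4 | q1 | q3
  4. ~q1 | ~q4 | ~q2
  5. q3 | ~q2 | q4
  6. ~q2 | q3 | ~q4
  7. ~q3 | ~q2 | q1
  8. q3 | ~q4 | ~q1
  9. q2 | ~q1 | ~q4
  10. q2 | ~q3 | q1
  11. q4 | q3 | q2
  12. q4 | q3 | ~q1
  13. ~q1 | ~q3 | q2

There are 2^4 = 16 truth assignments over (q1, q2, q3, q4).
Split on q4. With q4 = 1, the clauses containing q4 are satisfied and ~q4 drops from the rest; 0 of the 2^3 = 8 assignments to the other variables satisfy what remains.
With q4 = 0, by the same count on the reduced clause set, 1 assignment works.
Total: 0 + 1 = 1.

1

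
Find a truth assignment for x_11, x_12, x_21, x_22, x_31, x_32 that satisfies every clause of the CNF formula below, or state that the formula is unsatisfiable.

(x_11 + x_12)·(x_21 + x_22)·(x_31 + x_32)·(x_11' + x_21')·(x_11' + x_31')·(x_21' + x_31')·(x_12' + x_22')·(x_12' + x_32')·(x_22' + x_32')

Suppose x_11 = 1.
The clause (x_21') is unit, so x_21 = 0.
The clause (x_22) is unit, so x_22 = 1.
The clause (x_31') is unit, so x_31 = 0.
The clause (x_32) is unit, so x_32 = 1.
Now (x_32') is unsatisfied and unit — conflict.
That branch fails; take x_11 = 0 instead.
The clause (x_12) is unit, so x_12 = 1.
The clause (x_22') is unit, so x_22 = 0.
The clause (x_21) is unit, so x_21 = 1.
The clause (x_31') is unit, so x_31 = 0.
The clause (x_32) is unit, so x_32 = 1.
Now (x_32') is unsatisfied and unit — conflict.
Either choice for x_11 ends in contradiction.

UNSATISFIABLE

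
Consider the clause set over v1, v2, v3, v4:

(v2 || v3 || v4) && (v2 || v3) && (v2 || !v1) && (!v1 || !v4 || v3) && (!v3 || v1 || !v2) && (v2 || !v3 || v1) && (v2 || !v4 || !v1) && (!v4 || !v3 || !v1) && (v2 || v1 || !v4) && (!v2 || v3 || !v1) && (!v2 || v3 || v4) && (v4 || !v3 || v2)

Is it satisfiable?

Yes, satisfiable

Try v2 = true.
Try v3 = false.
(!v1) alone gives v1 = false.
(v4) alone gives v4 = true.
Every clause now holds.
A satisfying assignment: v1=false,  v2=true,  v3=false,  v4=true.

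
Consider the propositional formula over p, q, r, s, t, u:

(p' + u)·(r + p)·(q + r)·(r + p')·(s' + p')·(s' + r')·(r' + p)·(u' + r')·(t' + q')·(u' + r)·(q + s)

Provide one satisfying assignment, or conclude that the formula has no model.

Branch on p: set p = 0.
(r) alone gives r = 1.
That conflicts with the unit clause (r').
So p must be the other value — set p = 1.
(u) alone gives u = 1.
(r) alone gives r = 1.
That conflicts with the unit clause (r').
Either choice for p ends in contradiction.

UNSATISFIABLE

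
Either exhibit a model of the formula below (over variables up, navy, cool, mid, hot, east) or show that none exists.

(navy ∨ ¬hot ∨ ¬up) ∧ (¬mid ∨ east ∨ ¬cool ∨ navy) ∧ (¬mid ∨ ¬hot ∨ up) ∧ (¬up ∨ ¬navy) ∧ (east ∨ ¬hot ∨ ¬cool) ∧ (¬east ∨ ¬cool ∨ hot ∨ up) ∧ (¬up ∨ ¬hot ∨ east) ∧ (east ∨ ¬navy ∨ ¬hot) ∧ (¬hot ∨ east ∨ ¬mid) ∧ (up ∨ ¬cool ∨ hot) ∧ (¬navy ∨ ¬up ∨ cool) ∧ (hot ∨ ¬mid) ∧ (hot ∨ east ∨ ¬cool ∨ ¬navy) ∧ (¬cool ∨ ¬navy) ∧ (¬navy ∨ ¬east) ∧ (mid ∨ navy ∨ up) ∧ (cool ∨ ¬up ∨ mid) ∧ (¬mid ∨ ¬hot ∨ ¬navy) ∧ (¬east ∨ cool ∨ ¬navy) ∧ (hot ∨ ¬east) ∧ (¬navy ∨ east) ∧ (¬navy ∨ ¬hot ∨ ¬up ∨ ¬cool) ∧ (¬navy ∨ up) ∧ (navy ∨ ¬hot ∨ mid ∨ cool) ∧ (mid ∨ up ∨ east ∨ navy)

Suppose up = True.
The clause (¬navy) is unit, so navy = False.
The clause (¬hot) is unit, so hot = False.
The clause (¬mid) is unit, so mid = False.
The clause (cool) is unit, so cool = True.
The clause (¬east) is unit, so east = False.
All clauses are satisfied.

up=True; navy=False; cool=True; mid=False; hot=False; east=False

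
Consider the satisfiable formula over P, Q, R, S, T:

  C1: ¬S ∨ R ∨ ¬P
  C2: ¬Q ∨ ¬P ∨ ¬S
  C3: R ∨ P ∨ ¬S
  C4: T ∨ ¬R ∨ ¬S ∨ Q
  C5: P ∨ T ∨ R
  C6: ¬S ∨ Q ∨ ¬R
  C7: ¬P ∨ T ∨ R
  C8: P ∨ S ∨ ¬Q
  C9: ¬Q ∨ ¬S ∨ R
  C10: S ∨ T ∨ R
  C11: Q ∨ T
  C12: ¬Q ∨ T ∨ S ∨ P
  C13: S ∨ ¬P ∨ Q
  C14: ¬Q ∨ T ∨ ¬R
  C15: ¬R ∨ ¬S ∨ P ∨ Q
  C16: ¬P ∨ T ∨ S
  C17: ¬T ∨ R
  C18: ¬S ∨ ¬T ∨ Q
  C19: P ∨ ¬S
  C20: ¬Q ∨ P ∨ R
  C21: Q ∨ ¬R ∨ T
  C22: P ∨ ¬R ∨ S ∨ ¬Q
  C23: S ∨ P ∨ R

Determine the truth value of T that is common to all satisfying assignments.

Suppose T = False.
From the singleton clause (Q), Q = True.
From the singleton clause (¬R), R = False.
From the singleton clause (P), P = True.
That conflicts with the unit clause (¬P).
So every satisfying assignment has T = True.

True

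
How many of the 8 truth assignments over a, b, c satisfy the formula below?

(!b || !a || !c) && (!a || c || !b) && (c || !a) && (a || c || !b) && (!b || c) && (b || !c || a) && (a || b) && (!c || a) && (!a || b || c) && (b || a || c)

1

There are 2^3 = 8 truth assignments over (a, b, c).
Check each against the 10 clauses (columns in the order a, b, c):
  F F F  ✗ fails (a || b)
  F F T  ✗ fails (b || !c || a)
  F T F  ✗ fails (a || c || !b)
  F T T  ✗ fails (!c || a)
  T F F  ✗ fails (c || !a)
  T F T  ✓ satisfies all
  T T F  ✗ fails (!a || c || !b)
  T T T  ✗ fails (!b || !a || !c)
1 of the 8 rows is a model.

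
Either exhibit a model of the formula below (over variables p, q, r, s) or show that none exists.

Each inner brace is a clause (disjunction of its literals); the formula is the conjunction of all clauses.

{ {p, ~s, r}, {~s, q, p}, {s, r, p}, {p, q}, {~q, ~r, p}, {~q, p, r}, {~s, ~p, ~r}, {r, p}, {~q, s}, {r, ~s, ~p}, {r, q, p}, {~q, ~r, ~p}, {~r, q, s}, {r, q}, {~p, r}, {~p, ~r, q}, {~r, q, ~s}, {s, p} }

Case p = 1:
The clause (r) is unit, so r = 1.
The clause (~s) is unit, so s = 0.
The clause (~q) is unit, so q = 0.
Now (q) is unsatisfied and unit — conflict.
Undo p and try p = 0.
The clause (q) is unit, so q = 1.
The clause (~r) is unit, so r = 0.
Now (r) is unsatisfied and unit — conflict.
Neither p = 1 nor p = 0 works.

UNSATISFIABLE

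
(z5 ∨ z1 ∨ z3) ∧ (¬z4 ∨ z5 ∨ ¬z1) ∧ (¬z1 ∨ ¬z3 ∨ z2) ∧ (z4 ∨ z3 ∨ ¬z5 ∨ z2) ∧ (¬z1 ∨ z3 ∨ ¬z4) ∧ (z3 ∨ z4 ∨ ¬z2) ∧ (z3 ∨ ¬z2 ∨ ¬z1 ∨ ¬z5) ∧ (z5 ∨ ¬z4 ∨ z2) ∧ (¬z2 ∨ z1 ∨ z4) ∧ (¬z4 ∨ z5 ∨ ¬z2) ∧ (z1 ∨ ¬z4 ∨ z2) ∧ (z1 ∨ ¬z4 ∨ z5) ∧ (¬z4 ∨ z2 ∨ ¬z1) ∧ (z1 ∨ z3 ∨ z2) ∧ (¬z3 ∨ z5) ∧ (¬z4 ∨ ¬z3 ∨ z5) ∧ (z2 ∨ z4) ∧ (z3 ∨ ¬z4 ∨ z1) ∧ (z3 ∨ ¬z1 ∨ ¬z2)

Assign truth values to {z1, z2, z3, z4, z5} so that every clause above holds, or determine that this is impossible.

Case z3 = True:
The clause (z5) is unit, so z5 = True.
Case z1 = False:
Case z2 = True:
The clause (z4) is unit, so z4 = True.
This assignment satisfies each clause.

z1: False, z2: True, z3: True, z4: True, z5: True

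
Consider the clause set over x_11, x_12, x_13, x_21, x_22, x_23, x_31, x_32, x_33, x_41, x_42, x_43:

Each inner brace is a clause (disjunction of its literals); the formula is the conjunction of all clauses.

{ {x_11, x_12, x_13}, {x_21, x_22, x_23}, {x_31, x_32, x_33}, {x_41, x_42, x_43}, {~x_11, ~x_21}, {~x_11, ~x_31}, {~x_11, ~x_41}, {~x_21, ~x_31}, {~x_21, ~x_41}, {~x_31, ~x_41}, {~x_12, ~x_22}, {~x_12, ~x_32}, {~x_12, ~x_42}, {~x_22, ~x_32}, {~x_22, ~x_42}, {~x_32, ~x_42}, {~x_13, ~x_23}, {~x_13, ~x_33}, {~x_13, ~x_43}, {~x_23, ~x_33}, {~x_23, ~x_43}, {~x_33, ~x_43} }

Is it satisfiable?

Branch on x_11: set x_11 = 0.
Branch on x_12: set x_12 = 1.
From the singleton clause (~x_22), x_22 = 0.
From the singleton clause (~x_32), x_32 = 0.
From the singleton clause (~x_42), x_42 = 0.
Branch on x_21: set x_21 = 1.
From the singleton clause (~x_31), x_31 = 0.
From the singleton clause (x_33), x_33 = 1.
From the singleton clause (~x_41), x_41 = 0.
From the singleton clause (x_43), x_43 = 1.
Now (~x_43) is unsatisfied and unit — conflict.
Backtrack on x_21: now try x_21 = 0.
From the singleton clause (x_23), x_23 = 1.
From the singleton clause (~x_13), x_13 = 0.
From the singleton clause (~x_33), x_33 = 0.
From the singleton clause (x_31), x_31 = 1.
From the singleton clause (~x_41), x_41 = 0.
From the singleton clause (x_43), x_43 = 1.
Now (~x_43) is unsatisfied and unit — conflict.
Neither x_21 = 1 nor x_21 = 0 works.
Backtrack on x_12: now try x_12 = 0.
From the singleton clause (x_13), x_13 = 1.
From the singleton clause (~x_23), x_23 = 0.
From the singleton clause (~x_33), x_33 = 0.
From the singleton clause (~x_43), x_43 = 0.
Branch on x_21: set x_21 = 1.
From the singleton clause (~x_31), x_31 = 0.
From the singleton clause (x_32), x_32 = 1.
From the singleton clause (~x_41), x_41 = 0.
From the singleton clause (x_42), x_42 = 1.
Now (~x_42) is unsatisfied and unit — conflict.
Backtrack on x_21: now try x_21 = 0.
From the singleton clause (x_22), x_22 = 1.
From the singleton clause (~x_32), x_32 = 0.
From the singleton clause (x_31), x_31 = 1.
From the singleton clause (~x_41), x_41 = 0.
From the singleton clause (x_42), x_42 = 1.
Now (~x_42) is unsatisfied and unit — conflict.
Neither x_21 = 1 nor x_21 = 0 works.
Neither x_12 = 1 nor x_12 = 0 works.
Backtrack on x_11: now try x_11 = 1.
From the singleton clause (~x_21), x_21 = 0.
From the singleton clause (~x_31), x_31 = 0.
From the singleton clause (~x_41), x_41 = 0.
Branch on x_22: set x_22 = 1.
From the singleton clause (~x_12), x_12 = 0.
From the singleton clause (~x_32), x_32 = 0.
From the singleton clause (x_33), x_33 = 1.
From the singleton clause (~x_42), x_42 = 0.
From the singleton clause (x_43), x_43 = 1.
Now (~x_43) is unsatisfied and unit — conflict.
Backtrack on x_22: now try x_22 = 0.
From the singleton clause (x_23), x_23 = 1.
From the singleton clause (~x_13), x_13 = 0.
From the singleton clause (~x_33), x_33 = 0.
From the singleton clause (x_32), x_32 = 1.
From the singleton clause (~x_12), x_12 = 0.
From the singleton clause (~x_42), x_42 = 0.
From the singleton clause (x_43), x_43 = 1.
Now (~x_43) is unsatisfied and unit — conflict.
Neither x_22 = 1 nor x_22 = 0 works.
Neither x_11 = 1 nor x_11 = 0 works.
No assignment satisfies every clause.

No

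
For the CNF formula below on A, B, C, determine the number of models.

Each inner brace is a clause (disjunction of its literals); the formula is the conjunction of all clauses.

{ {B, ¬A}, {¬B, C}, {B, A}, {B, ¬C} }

2

There are 2^3 = 8 truth assignments over (A, B, C).
Check each against the 4 clauses (columns in the order A, B, C):
  F F F  ✗ fails (B ∨ A)
  F F T  ✗ fails (B ∨ A)
  F T F  ✗ fails (¬B ∨ C)
  F T T  ✓ satisfies all
  T F F  ✗ fails (B ∨ ¬A)
  T F T  ✗ fails (B ∨ ¬A)
  T T F  ✗ fails (¬B ∨ C)
  T T T  ✓ satisfies all
2 of the 8 rows are models.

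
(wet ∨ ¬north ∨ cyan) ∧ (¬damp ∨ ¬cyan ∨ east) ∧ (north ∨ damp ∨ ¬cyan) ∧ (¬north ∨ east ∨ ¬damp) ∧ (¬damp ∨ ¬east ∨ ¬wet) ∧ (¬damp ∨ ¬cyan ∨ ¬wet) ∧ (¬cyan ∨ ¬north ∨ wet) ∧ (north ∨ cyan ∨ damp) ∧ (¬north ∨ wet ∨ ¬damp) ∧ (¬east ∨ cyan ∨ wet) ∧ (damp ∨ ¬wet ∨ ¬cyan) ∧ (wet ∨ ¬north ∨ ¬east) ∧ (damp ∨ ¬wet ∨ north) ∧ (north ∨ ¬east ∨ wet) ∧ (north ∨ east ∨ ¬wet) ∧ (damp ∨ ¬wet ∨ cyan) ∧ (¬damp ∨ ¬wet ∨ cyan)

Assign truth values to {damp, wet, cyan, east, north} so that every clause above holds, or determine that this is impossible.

damp: True; wet: False; cyan: False; east: False; north: False

Try wet = False.
Try north = False.
(¬east) alone gives east = False.
Try damp = True.
(¬cyan) alone gives cyan = False.
Every clause now holds.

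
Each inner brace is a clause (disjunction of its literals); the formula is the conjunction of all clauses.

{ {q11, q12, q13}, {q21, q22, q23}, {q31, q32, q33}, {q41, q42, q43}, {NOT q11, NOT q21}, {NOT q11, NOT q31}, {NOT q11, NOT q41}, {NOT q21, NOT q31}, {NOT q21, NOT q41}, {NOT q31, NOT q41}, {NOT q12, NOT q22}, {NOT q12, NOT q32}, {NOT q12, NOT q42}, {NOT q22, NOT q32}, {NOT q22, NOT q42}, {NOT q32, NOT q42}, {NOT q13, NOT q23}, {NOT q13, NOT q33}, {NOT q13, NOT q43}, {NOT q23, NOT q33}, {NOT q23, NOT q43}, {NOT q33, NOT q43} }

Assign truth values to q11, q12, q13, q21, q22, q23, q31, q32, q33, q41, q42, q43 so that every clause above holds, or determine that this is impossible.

UNSATISFIABLE

Try q11 = false.
Try q12 = true.
Unit clause (NOT q22) forces q22 = false.
Unit clause (NOT q32) forces q32 = false.
Unit clause (NOT q42) forces q42 = false.
Try q21 = true.
Unit clause (NOT q31) forces q31 = false.
Unit clause (q33) forces q33 = true.
Unit clause (NOT q41) forces q41 = false.
Unit clause (q43) forces q43 = true.
Now (NOT q43) is unsatisfied and unit — conflict.
Undo q21 and try q21 = false.
Unit clause (q23) forces q23 = true.
Unit clause (NOT q13) forces q13 = false.
Unit clause (NOT q33) forces q33 = false.
Unit clause (q31) forces q31 = true.
Unit clause (NOT q41) forces q41 = false.
Unit clause (q43) forces q43 = true.
Now (NOT q43) is unsatisfied and unit — conflict.
Either choice for q21 ends in contradiction.
Undo q12 and try q12 = false.
Unit clause (q13) forces q13 = true.
Unit clause (NOT q23) forces q23 = false.
Unit clause (NOT q33) forces q33 = false.
Unit clause (NOT q43) forces q43 = false.
Try q21 = true.
Unit clause (NOT q31) forces q31 = false.
Unit clause (q32) forces q32 = true.
Unit clause (NOT q41) forces q41 = false.
Unit clause (q42) forces q42 = true.
Now (NOT q42) is unsatisfied and unit — conflict.
Undo q21 and try q21 = false.
Unit clause (q22) forces q22 = true.
Unit clause (NOT q32) forces q32 = false.
Unit clause (q31) forces q31 = true.
Unit clause (NOT q41) forces q41 = false.
Unit clause (q42) forces q42 = true.
Now (NOT q42) is unsatisfied and unit — conflict.
Either choice for q21 ends in contradiction.
Either choice for q12 ends in contradiction.
Undo q11 and try q11 = true.
Unit clause (NOT q21) forces q21 = false.
Unit clause (NOT q31) forces q31 = false.
Unit clause (NOT q41) forces q41 = false.
Try q22 = true.
Unit clause (NOT q12) forces q12 = false.
Unit clause (NOT q32) forces q32 = false.
Unit clause (q33) forces q33 = true.
Unit clause (NOT q42) forces q42 = false.
Unit clause (q43) forces q43 = true.
Now (NOT q43) is unsatisfied and unit — conflict.
Undo q22 and try q22 = false.
Unit clause (q23) forces q23 = true.
Unit clause (NOT q13) forces q13 = false.
Unit clause (NOT q33) forces q33 = false.
Unit clause (q32) forces q32 = true.
Unit clause (NOT q12) forces q12 = false.
Unit clause (NOT q42) forces q42 = false.
Unit clause (q43) forces q43 = true.
Now (NOT q43) is unsatisfied and unit — conflict.
Either choice for q22 ends in contradiction.
Either choice for q11 ends in contradiction.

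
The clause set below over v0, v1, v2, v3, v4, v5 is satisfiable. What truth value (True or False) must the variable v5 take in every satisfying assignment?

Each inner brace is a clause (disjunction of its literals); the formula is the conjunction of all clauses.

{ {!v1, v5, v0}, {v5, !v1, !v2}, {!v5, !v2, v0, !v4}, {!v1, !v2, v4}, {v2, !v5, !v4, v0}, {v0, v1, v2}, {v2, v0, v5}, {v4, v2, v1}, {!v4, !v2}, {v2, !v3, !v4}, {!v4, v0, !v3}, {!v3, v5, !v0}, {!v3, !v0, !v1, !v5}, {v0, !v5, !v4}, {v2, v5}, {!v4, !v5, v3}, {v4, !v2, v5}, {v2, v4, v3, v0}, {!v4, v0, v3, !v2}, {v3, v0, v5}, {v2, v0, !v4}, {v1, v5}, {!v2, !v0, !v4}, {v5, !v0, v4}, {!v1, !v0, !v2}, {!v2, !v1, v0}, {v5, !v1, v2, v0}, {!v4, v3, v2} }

True

Suppose v5 = false.
(v2) alone gives v2 = true.
(!v1) alone gives v1 = false.
But (v1) is also a unit clause — contradiction.
So every satisfying assignment has v5 = True.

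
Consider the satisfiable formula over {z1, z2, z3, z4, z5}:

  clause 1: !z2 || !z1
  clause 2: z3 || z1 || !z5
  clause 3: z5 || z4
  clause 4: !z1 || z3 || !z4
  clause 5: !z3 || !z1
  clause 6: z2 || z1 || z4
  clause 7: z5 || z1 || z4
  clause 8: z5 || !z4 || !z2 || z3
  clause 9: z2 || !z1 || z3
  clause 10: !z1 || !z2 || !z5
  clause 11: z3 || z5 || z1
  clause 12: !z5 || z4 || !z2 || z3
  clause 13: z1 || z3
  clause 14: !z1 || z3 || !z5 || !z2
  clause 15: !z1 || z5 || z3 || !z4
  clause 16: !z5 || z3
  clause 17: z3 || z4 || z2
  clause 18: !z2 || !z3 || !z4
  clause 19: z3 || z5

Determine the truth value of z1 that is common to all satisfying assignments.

Suppose z1 = true.
From the singleton clause (!z2), z2 = false.
From the singleton clause (!z3), z3 = false.
But (z3) is also a unit clause — contradiction.
So every satisfying assignment has z1 = False.

False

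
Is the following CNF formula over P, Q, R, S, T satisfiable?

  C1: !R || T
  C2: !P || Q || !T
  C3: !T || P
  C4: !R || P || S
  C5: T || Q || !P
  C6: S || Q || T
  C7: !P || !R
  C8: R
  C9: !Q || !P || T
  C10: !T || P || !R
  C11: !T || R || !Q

Unit clause (R) forces R = true.
Unit clause (T) forces T = true.
Unit clause (P) forces P = true.
That conflicts with the unit clause (!P).
No assignment satisfies every clause.

No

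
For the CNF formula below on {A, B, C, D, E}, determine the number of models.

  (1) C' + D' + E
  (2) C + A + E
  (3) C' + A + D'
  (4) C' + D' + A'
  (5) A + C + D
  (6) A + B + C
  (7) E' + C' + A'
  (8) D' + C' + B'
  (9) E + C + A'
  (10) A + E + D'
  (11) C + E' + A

There are 2^5 = 32 truth assignments over (A, B, C, D, E).
Split on B. With B = 1, the clauses containing B are satisfied and B' drops from the rest; 5 of the 2^4 = 16 assignments to the other variables satisfy what remains.
With B = 0, by the same count on the reduced clause set, 5 assignments work.
(One model: A=F, B=F, C=T, D=F, E=F.)
Total: 5 + 5 = 10.

10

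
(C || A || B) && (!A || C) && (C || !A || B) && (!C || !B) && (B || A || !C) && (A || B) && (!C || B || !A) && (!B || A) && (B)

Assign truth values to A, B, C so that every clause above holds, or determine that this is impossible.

Unit clause (B) forces B = true.
Unit clause (!C) forces C = false.
Unit clause (!A) forces A = false.
That conflicts with the unit clause (A).

UNSATISFIABLE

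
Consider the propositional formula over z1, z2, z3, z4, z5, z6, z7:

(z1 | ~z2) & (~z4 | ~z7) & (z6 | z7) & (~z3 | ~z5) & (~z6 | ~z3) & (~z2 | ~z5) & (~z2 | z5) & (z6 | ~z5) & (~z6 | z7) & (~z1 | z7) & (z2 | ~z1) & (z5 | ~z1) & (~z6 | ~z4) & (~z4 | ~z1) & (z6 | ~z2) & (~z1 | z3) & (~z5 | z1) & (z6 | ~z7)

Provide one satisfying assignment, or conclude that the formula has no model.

z1=0; z2=0; z3=0; z4=0; z5=0; z6=1; z7=1

Suppose z1 = 0.
The clause (~z2) is unit, so z2 = 0.
The clause (~z5) is unit, so z5 = 0.
Suppose z4 = 0.
Suppose z6 = 1.
The clause (~z3) is unit, so z3 = 0.
The clause (z7) is unit, so z7 = 1.
Every clause now holds.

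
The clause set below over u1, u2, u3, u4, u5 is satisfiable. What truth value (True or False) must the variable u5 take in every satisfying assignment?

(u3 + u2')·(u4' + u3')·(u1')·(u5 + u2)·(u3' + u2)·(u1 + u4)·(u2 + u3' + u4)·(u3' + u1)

Suppose u5 = 0.
(u1') alone gives u1 = 0.
(u2) alone gives u2 = 1.
(u3) alone gives u3 = 1.
But (u3') is also a unit clause — contradiction.
So every satisfying assignment has u5 = True.

True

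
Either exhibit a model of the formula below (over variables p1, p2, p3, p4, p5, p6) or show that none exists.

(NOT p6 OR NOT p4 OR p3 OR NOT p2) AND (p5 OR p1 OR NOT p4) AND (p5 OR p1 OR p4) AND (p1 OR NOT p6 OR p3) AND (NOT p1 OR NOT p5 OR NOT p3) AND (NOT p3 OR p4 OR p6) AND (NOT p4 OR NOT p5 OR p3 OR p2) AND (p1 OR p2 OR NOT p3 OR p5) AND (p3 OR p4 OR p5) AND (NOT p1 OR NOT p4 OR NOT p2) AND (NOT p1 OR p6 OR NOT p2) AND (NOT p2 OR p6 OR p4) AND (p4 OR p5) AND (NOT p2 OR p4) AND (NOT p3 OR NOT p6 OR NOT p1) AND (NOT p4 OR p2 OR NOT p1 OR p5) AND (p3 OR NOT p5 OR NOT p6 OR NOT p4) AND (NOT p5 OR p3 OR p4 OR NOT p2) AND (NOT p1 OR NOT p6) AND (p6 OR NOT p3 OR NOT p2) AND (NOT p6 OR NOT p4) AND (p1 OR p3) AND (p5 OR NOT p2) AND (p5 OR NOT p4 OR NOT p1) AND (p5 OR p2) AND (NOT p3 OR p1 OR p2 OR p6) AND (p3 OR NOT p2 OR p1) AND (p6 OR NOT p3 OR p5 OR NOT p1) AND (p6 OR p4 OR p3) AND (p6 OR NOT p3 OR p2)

Suppose p4 = false.
The clause (p5) is unit, so p5 = true.
The clause (NOT p2) is unit, so p2 = false.
Suppose p1 = false.
The clause (p3) is unit, so p3 = true.
The clause (p6) is unit, so p6 = true.
Every clause now holds.

p1 ↦ false, p2 ↦ false, p3 ↦ true, p4 ↦ false, p5 ↦ true, p6 ↦ true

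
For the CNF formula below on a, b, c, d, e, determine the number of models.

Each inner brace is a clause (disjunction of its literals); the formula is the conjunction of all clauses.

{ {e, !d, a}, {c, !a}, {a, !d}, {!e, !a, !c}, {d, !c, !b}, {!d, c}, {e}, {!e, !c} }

There are 2^5 = 32 truth assignments over (a, b, c, d, e).
Split on d. With d = true, the clauses containing d are satisfied and !d drops from the rest; 0 of the 2^4 = 16 assignments to the other variables satisfy what remains.
With d = false, by the same count on the reduced clause set, 2 assignments work.
(One model: a=F, b=F, c=F, d=F, e=T.)
Total: 0 + 2 = 2.

2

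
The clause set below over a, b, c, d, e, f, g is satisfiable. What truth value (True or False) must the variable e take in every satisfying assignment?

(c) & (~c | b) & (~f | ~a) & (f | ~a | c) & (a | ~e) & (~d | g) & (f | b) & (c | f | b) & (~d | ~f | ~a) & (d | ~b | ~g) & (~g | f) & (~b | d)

False

Suppose e = 1.
From the singleton clause (c), c = 1.
From the singleton clause (b), b = 1.
From the singleton clause (a), a = 1.
From the singleton clause (~f), f = 0.
From the singleton clause (~g), g = 0.
From the singleton clause (~d), d = 0.
That conflicts with the unit clause (d).
So every satisfying assignment has e = False.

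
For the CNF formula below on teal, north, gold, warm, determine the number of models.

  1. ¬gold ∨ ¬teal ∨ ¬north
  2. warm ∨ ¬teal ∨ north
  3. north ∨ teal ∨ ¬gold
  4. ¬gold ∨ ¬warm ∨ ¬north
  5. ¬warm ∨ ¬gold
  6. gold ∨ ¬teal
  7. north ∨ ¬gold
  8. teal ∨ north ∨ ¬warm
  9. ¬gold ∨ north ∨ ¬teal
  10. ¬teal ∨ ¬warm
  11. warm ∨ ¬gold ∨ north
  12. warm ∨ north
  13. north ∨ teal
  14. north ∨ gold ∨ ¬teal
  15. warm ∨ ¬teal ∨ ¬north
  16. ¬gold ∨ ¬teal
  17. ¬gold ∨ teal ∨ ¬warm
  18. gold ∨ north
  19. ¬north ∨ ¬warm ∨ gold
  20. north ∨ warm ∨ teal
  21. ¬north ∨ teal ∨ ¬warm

There are 2^4 = 16 truth assignments over (teal, north, gold, warm).
Split on warm. With warm = True, the clauses containing warm are satisfied and ¬warm drops from the rest; 0 of the 2^3 = 8 assignments to the other variables satisfy what remains.
With warm = False, by the same count on the reduced clause set, 2 assignments work.
(One model: teal=F, north=T, gold=F, warm=F.)
Total: 0 + 2 = 2.

2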